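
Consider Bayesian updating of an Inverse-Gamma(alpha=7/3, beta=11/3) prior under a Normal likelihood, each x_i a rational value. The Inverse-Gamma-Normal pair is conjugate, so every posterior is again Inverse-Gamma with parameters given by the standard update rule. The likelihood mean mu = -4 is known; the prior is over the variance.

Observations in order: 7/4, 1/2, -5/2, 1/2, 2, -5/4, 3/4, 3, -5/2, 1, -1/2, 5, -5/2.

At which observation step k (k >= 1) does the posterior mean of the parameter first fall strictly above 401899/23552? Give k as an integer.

obs 1: x=7/4 → posterior Inverse-Gamma(17/6, 1939/96)
obs 2: x=1/2 → posterior Inverse-Gamma(10/3, 2911/96)
obs 3: x=-5/2 → posterior Inverse-Gamma(23/6, 3019/96)
obs 4: x=1/2 → posterior Inverse-Gamma(13/3, 3991/96)
obs 5: x=2 → posterior Inverse-Gamma(29/6, 5719/96)
obs 6: x=-5/4 → posterior Inverse-Gamma(16/3, 3041/48)
obs 7: x=3/4 → posterior Inverse-Gamma(35/6, 7165/96)
obs 8: x=3 → posterior Inverse-Gamma(19/3, 9517/96)
obs 9: x=-5/2 → posterior Inverse-Gamma(41/6, 9625/96)
obs 10: x=1 → posterior Inverse-Gamma(22/3, 10825/96)
obs 11: x=-1/2 → posterior Inverse-Gamma(47/6, 11413/96)
obs 12: x=5 → posterior Inverse-Gamma(25/3, 15301/96)
obs 13: x=-5/2 → posterior Inverse-Gamma(53/6, 15409/96)

k = 8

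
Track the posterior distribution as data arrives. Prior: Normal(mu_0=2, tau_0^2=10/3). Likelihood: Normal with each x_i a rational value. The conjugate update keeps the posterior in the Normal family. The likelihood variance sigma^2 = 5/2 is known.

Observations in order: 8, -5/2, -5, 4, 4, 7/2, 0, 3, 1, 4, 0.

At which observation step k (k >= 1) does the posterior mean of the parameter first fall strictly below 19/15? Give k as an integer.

k = 3

obs 1: x=8 → posterior Normal(38/7, 10/7)
obs 2: x=-5/2 → posterior Normal(28/11, 10/11)
obs 3: x=-5 → posterior Normal(8/15, 2/3)
obs 4: x=4 → posterior Normal(24/19, 10/19)
obs 5: x=4 → posterior Normal(40/23, 10/23)
obs 6: x=7/2 → posterior Normal(2, 10/27)
obs 7: x=0 → posterior Normal(54/31, 10/31)
obs 8: x=3 → posterior Normal(66/35, 2/7)
obs 9: x=1 → posterior Normal(70/39, 10/39)
obs 10: x=4 → posterior Normal(2, 10/43)
obs 11: x=0 → posterior Normal(86/47, 10/47)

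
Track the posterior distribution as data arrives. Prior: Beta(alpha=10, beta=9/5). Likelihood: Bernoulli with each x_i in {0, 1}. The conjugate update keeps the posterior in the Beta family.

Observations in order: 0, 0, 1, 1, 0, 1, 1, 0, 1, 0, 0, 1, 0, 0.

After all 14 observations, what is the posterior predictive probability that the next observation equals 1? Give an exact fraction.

80/129

obs 1: x=0 → posterior Beta(10, 14/5)
obs 2: x=0 → posterior Beta(10, 19/5)
obs 3: x=1 → posterior Beta(11, 19/5)
obs 4: x=1 → posterior Beta(12, 19/5)
obs 5: x=0 → posterior Beta(12, 24/5)
obs 6: x=1 → posterior Beta(13, 24/5)
obs 7: x=1 → posterior Beta(14, 24/5)
obs 8: x=0 → posterior Beta(14, 29/5)
obs 9: x=1 → posterior Beta(15, 29/5)
obs 10: x=0 → posterior Beta(15, 34/5)
obs 11: x=0 → posterior Beta(15, 39/5)
obs 12: x=1 → posterior Beta(16, 39/5)
obs 13: x=0 → posterior Beta(16, 44/5)
obs 14: x=0 → posterior Beta(16, 49/5)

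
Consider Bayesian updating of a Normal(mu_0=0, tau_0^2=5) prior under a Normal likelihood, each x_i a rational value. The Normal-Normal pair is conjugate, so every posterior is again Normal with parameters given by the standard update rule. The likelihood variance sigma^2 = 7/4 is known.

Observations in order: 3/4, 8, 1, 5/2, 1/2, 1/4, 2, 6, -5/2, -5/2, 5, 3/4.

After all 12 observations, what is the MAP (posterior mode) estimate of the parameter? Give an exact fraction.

obs 1: x=3/4 → posterior Normal(5/9, 35/27)
obs 2: x=8 → posterior Normal(175/47, 35/47)
obs 3: x=1 → posterior Normal(195/67, 35/67)
obs 4: x=5/2 → posterior Normal(245/87, 35/87)
obs 5: x=1/2 → posterior Normal(255/107, 35/107)
obs 6: x=1/4 → posterior Normal(260/127, 35/127)
obs 7: x=2 → posterior Normal(100/49, 5/21)
obs 8: x=6 → posterior Normal(420/167, 35/167)
obs 9: x=-5/2 → posterior Normal(370/187, 35/187)
obs 10: x=-5/2 → posterior Normal(320/207, 35/207)
obs 11: x=5 → posterior Normal(420/227, 35/227)
obs 12: x=3/4 → posterior Normal(435/247, 35/247)

435/247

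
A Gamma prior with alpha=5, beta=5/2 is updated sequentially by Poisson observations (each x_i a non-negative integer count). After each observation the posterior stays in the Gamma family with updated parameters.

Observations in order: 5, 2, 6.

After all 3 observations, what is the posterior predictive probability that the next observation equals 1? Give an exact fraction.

obs 1: x=5 → posterior Gamma(10, 7/2)
obs 2: x=2 → posterior Gamma(12, 9/2)
obs 3: x=6 → posterior Gamma(18, 11/2)

200157023285720333316/1461920290375446110677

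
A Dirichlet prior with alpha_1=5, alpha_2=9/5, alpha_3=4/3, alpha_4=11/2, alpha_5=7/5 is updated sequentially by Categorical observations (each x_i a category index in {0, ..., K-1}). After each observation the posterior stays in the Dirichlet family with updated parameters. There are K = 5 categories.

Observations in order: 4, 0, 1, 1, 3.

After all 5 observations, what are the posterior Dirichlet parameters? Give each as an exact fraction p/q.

obs 1: x=4 → posterior Dirichlet(5, 9/5, 4/3, 11/2, 12/5)
obs 2: x=0 → posterior Dirichlet(6, 9/5, 4/3, 11/2, 12/5)
obs 3: x=1 → posterior Dirichlet(6, 14/5, 4/3, 11/2, 12/5)
obs 4: x=1 → posterior Dirichlet(6, 19/5, 4/3, 11/2, 12/5)
obs 5: x=3 → posterior Dirichlet(6, 19/5, 4/3, 13/2, 12/5)

alpha_1=6, alpha_2=19/5, alpha_3=4/3, alpha_4=13/2, alpha_5=12/5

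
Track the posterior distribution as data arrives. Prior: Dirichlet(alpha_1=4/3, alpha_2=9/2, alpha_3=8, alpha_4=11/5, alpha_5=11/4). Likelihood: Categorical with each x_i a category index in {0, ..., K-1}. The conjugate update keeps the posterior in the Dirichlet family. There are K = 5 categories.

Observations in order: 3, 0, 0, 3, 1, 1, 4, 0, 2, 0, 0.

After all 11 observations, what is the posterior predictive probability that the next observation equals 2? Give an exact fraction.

540/1787

obs 1: x=3 → posterior Dirichlet(4/3, 9/2, 8, 16/5, 11/4)
obs 2: x=0 → posterior Dirichlet(7/3, 9/2, 8, 16/5, 11/4)
obs 3: x=0 → posterior Dirichlet(10/3, 9/2, 8, 16/5, 11/4)
obs 4: x=3 → posterior Dirichlet(10/3, 9/2, 8, 21/5, 11/4)
obs 5: x=1 → posterior Dirichlet(10/3, 11/2, 8, 21/5, 11/4)
obs 6: x=1 → posterior Dirichlet(10/3, 13/2, 8, 21/5, 11/4)
obs 7: x=4 → posterior Dirichlet(10/3, 13/2, 8, 21/5, 15/4)
obs 8: x=0 → posterior Dirichlet(13/3, 13/2, 8, 21/5, 15/4)
obs 9: x=2 → posterior Dirichlet(13/3, 13/2, 9, 21/5, 15/4)
obs 10: x=0 → posterior Dirichlet(16/3, 13/2, 9, 21/5, 15/4)
obs 11: x=0 → posterior Dirichlet(19/3, 13/2, 9, 21/5, 15/4)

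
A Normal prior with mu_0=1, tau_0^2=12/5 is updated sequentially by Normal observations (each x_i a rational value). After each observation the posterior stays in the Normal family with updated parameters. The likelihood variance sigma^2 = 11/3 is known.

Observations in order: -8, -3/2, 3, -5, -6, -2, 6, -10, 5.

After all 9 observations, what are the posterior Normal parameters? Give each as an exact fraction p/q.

mu_0=-611/379, tau_0^2=132/379

obs 1: x=-8 → posterior Normal(-233/91, 132/91)
obs 2: x=-3/2 → posterior Normal(-287/127, 132/127)
obs 3: x=3 → posterior Normal(-179/163, 132/163)
obs 4: x=-5 → posterior Normal(-359/199, 132/199)
obs 5: x=-6 → posterior Normal(-115/47, 132/235)
obs 6: x=-2 → posterior Normal(-647/271, 132/271)
obs 7: x=6 → posterior Normal(-431/307, 132/307)
obs 8: x=-10 → posterior Normal(-113/49, 132/343)
obs 9: x=5 → posterior Normal(-611/379, 132/379)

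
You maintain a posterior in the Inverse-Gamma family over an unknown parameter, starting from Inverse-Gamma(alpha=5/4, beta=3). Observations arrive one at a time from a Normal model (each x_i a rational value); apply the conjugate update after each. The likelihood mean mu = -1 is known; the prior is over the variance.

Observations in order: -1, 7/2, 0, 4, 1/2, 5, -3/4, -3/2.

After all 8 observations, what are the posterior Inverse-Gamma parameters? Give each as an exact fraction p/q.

obs 1: x=-1 → posterior Inverse-Gamma(7/4, 3)
obs 2: x=7/2 → posterior Inverse-Gamma(9/4, 105/8)
obs 3: x=0 → posterior Inverse-Gamma(11/4, 109/8)
obs 4: x=4 → posterior Inverse-Gamma(13/4, 209/8)
obs 5: x=1/2 → posterior Inverse-Gamma(15/4, 109/4)
obs 6: x=5 → posterior Inverse-Gamma(17/4, 181/4)
obs 7: x=-3/4 → posterior Inverse-Gamma(19/4, 1449/32)
obs 8: x=-3/2 → posterior Inverse-Gamma(21/4, 1453/32)

alpha=21/4, beta=1453/32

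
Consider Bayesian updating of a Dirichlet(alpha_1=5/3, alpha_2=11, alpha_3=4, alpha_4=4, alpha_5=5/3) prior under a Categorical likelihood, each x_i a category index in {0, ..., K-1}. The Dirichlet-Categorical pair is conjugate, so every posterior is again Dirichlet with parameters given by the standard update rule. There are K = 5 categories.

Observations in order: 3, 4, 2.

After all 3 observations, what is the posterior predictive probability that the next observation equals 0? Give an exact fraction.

5/76

obs 1: x=3 → posterior Dirichlet(5/3, 11, 4, 5, 5/3)
obs 2: x=4 → posterior Dirichlet(5/3, 11, 4, 5, 8/3)
obs 3: x=2 → posterior Dirichlet(5/3, 11, 5, 5, 8/3)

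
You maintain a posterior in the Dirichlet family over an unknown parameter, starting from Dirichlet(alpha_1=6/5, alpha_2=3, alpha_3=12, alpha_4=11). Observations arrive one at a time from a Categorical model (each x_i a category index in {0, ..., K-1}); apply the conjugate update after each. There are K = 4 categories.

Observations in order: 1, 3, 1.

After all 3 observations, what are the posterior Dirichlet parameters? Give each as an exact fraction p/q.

obs 1: x=1 → posterior Dirichlet(6/5, 4, 12, 11)
obs 2: x=3 → posterior Dirichlet(6/5, 4, 12, 12)
obs 3: x=1 → posterior Dirichlet(6/5, 5, 12, 12)

alpha_1=6/5, alpha_2=5, alpha_3=12, alpha_4=12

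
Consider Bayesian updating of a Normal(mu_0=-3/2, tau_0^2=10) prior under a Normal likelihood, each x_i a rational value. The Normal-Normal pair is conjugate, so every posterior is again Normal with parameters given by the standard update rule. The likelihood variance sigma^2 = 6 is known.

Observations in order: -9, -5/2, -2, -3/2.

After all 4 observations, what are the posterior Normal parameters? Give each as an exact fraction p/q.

obs 1: x=-9 → posterior Normal(-99/16, 15/4)
obs 2: x=-5/2 → posterior Normal(-62/13, 30/13)
obs 3: x=-2 → posterior Normal(-4, 5/3)
obs 4: x=-3/2 → posterior Normal(-159/46, 30/23)

mu_0=-159/46, tau_0^2=30/23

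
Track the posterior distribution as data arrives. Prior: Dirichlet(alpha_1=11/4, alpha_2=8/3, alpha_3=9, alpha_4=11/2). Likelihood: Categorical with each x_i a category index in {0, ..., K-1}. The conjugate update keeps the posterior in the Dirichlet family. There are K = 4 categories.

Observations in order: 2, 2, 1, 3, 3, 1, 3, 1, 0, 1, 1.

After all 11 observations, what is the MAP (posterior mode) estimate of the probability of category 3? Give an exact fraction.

90/323

obs 1: x=2 → posterior Dirichlet(11/4, 8/3, 10, 11/2)
obs 2: x=2 → posterior Dirichlet(11/4, 8/3, 11, 11/2)
obs 3: x=1 → posterior Dirichlet(11/4, 11/3, 11, 11/2)
obs 4: x=3 → posterior Dirichlet(11/4, 11/3, 11, 13/2)
obs 5: x=3 → posterior Dirichlet(11/4, 11/3, 11, 15/2)
obs 6: x=1 → posterior Dirichlet(11/4, 14/3, 11, 15/2)
obs 7: x=3 → posterior Dirichlet(11/4, 14/3, 11, 17/2)
obs 8: x=1 → posterior Dirichlet(11/4, 17/3, 11, 17/2)
obs 9: x=0 → posterior Dirichlet(15/4, 17/3, 11, 17/2)
obs 10: x=1 → posterior Dirichlet(15/4, 20/3, 11, 17/2)
obs 11: x=1 → posterior Dirichlet(15/4, 23/3, 11, 17/2)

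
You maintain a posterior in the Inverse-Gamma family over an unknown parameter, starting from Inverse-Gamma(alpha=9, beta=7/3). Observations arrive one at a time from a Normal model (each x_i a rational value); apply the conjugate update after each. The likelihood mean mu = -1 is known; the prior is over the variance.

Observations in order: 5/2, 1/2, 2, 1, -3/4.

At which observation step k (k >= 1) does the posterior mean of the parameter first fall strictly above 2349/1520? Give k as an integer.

k = 4

obs 1: x=5/2 → posterior Inverse-Gamma(19/2, 203/24)
obs 2: x=1/2 → posterior Inverse-Gamma(10, 115/12)
obs 3: x=2 → posterior Inverse-Gamma(21/2, 169/12)
obs 4: x=1 → posterior Inverse-Gamma(11, 193/12)
obs 5: x=-3/4 → posterior Inverse-Gamma(23/2, 1547/96)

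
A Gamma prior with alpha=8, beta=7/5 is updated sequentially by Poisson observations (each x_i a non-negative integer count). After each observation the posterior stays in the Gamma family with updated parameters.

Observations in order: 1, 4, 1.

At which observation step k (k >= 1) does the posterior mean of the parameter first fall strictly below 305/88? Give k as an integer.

obs 1: x=1 → posterior Gamma(9, 12/5)
obs 2: x=4 → posterior Gamma(13, 17/5)
obs 3: x=1 → posterior Gamma(14, 22/5)

k = 3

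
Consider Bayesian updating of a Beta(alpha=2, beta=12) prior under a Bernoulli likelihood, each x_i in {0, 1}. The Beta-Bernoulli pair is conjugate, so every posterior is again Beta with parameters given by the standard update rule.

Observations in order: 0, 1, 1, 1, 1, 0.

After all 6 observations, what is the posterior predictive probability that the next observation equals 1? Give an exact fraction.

3/10

obs 1: x=0 → posterior Beta(2, 13)
obs 2: x=1 → posterior Beta(3, 13)
obs 3: x=1 → posterior Beta(4, 13)
obs 4: x=1 → posterior Beta(5, 13)
obs 5: x=1 → posterior Beta(6, 13)
obs 6: x=0 → posterior Beta(6, 14)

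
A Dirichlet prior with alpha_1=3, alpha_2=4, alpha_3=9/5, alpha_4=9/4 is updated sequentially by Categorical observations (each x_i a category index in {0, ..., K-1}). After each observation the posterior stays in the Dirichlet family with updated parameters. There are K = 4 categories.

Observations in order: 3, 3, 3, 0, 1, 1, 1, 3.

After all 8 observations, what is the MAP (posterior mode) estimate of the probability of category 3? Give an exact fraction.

15/43

obs 1: x=3 → posterior Dirichlet(3, 4, 9/5, 13/4)
obs 2: x=3 → posterior Dirichlet(3, 4, 9/5, 17/4)
obs 3: x=3 → posterior Dirichlet(3, 4, 9/5, 21/4)
obs 4: x=0 → posterior Dirichlet(4, 4, 9/5, 21/4)
obs 5: x=1 → posterior Dirichlet(4, 5, 9/5, 21/4)
obs 6: x=1 → posterior Dirichlet(4, 6, 9/5, 21/4)
obs 7: x=1 → posterior Dirichlet(4, 7, 9/5, 21/4)
obs 8: x=3 → posterior Dirichlet(4, 7, 9/5, 25/4)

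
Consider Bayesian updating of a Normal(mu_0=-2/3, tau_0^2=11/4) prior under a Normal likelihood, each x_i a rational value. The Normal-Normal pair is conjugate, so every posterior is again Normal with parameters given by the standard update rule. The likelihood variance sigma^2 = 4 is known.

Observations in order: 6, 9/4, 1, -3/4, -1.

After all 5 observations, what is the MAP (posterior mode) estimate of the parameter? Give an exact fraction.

obs 1: x=6 → posterior Normal(166/81, 44/27)
obs 2: x=9/4 → posterior Normal(961/456, 22/19)
obs 3: x=1 → posterior Normal(1093/588, 44/49)
obs 4: x=-3/4 → posterior Normal(497/360, 11/15)
obs 5: x=-1 → posterior Normal(431/426, 44/71)

431/426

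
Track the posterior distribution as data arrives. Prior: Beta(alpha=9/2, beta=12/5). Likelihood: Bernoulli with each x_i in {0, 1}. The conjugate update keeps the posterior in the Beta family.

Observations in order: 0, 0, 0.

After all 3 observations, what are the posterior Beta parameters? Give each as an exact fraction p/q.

obs 1: x=0 → posterior Beta(9/2, 17/5)
obs 2: x=0 → posterior Beta(9/2, 22/5)
obs 3: x=0 → posterior Beta(9/2, 27/5)

alpha=9/2, beta=27/5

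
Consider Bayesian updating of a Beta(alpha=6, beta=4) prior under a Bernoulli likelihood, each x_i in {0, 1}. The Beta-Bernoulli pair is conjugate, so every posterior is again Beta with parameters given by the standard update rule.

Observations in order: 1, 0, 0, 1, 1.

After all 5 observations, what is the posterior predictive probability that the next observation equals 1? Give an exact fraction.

3/5

obs 1: x=1 → posterior Beta(7, 4)
obs 2: x=0 → posterior Beta(7, 5)
obs 3: x=0 → posterior Beta(7, 6)
obs 4: x=1 → posterior Beta(8, 6)
obs 5: x=1 → posterior Beta(9, 6)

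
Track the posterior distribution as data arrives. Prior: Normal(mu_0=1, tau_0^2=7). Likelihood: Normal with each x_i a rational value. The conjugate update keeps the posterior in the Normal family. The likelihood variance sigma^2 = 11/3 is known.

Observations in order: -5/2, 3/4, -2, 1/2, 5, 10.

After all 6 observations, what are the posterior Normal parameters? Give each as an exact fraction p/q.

mu_0=1031/548, tau_0^2=77/137

obs 1: x=-5/2 → posterior Normal(-83/64, 77/32)
obs 2: x=3/4 → posterior Normal(-103/212, 77/53)
obs 3: x=-2 → posterior Normal(-271/296, 77/74)
obs 4: x=1/2 → posterior Normal(-229/380, 77/95)
obs 5: x=5 → posterior Normal(191/464, 77/116)
obs 6: x=10 → posterior Normal(1031/548, 77/137)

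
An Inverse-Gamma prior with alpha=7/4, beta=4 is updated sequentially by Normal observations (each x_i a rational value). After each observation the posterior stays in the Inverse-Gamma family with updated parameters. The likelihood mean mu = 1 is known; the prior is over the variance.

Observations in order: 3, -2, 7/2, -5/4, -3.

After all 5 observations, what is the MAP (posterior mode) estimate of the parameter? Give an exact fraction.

obs 1: x=3 → posterior Inverse-Gamma(9/4, 6)
obs 2: x=-2 → posterior Inverse-Gamma(11/4, 21/2)
obs 3: x=7/2 → posterior Inverse-Gamma(13/4, 109/8)
obs 4: x=-5/4 → posterior Inverse-Gamma(15/4, 517/32)
obs 5: x=-3 → posterior Inverse-Gamma(17/4, 773/32)

773/168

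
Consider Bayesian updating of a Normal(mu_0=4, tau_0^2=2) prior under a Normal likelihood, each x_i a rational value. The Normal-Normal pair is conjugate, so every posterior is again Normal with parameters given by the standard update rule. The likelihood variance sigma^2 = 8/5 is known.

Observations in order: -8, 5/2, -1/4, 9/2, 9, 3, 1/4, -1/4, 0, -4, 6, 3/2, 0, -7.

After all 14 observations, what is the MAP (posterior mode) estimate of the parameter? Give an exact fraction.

209/296

obs 1: x=-8 → posterior Normal(-8/3, 8/9)
obs 2: x=5/2 → posterior Normal(-23/28, 4/7)
obs 3: x=-1/4 → posterior Normal(-51/76, 8/19)
obs 4: x=9/2 → posterior Normal(13/32, 1/3)
obs 5: x=9 → posterior Normal(219/116, 8/29)
obs 6: x=3 → posterior Normal(279/136, 4/17)
obs 7: x=1/4 → posterior Normal(71/39, 8/39)
obs 8: x=-1/4 → posterior Normal(279/176, 2/11)
obs 9: x=0 → posterior Normal(279/196, 8/49)
obs 10: x=-4 → posterior Normal(199/216, 4/27)
obs 11: x=6 → posterior Normal(319/236, 8/59)
obs 12: x=3/2 → posterior Normal(349/256, 1/8)
obs 13: x=0 → posterior Normal(349/276, 8/69)
obs 14: x=-7 → posterior Normal(209/296, 4/37)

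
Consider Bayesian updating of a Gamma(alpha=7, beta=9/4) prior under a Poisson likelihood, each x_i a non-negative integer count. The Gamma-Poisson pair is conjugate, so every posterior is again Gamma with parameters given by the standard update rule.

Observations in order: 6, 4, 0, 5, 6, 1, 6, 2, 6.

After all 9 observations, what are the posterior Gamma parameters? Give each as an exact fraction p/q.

obs 1: x=6 → posterior Gamma(13, 13/4)
obs 2: x=4 → posterior Gamma(17, 17/4)
obs 3: x=0 → posterior Gamma(17, 21/4)
obs 4: x=5 → posterior Gamma(22, 25/4)
obs 5: x=6 → posterior Gamma(28, 29/4)
obs 6: x=1 → posterior Gamma(29, 33/4)
obs 7: x=6 → posterior Gamma(35, 37/4)
obs 8: x=2 → posterior Gamma(37, 41/4)
obs 9: x=6 → posterior Gamma(43, 45/4)

alpha=43, beta=45/4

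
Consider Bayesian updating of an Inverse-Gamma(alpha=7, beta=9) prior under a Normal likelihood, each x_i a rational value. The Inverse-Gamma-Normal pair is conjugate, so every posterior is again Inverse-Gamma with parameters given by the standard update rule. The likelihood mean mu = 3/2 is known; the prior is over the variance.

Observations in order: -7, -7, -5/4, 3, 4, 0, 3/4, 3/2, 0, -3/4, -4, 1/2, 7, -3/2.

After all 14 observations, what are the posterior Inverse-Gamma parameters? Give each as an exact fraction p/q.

obs 1: x=-7 → posterior Inverse-Gamma(15/2, 361/8)
obs 2: x=-7 → posterior Inverse-Gamma(8, 325/4)
obs 3: x=-5/4 → posterior Inverse-Gamma(17/2, 2721/32)
obs 4: x=3 → posterior Inverse-Gamma(9, 2757/32)
obs 5: x=4 → posterior Inverse-Gamma(19/2, 2857/32)
obs 6: x=0 → posterior Inverse-Gamma(10, 2893/32)
obs 7: x=3/4 → posterior Inverse-Gamma(21/2, 1451/16)
obs 8: x=3/2 → posterior Inverse-Gamma(11, 1451/16)
obs 9: x=0 → posterior Inverse-Gamma(23/2, 1469/16)
obs 10: x=-3/4 → posterior Inverse-Gamma(12, 3019/32)
obs 11: x=-4 → posterior Inverse-Gamma(25/2, 3503/32)
obs 12: x=1/2 → posterior Inverse-Gamma(13, 3519/32)
obs 13: x=7 → posterior Inverse-Gamma(27/2, 4003/32)
obs 14: x=-3/2 → posterior Inverse-Gamma(14, 4147/32)

alpha=14, beta=4147/32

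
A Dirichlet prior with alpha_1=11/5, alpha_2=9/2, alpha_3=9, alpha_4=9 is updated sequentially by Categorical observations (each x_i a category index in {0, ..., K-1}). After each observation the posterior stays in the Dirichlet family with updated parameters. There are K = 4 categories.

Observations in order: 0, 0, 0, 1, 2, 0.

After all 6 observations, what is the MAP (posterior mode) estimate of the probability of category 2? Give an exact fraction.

30/89

obs 1: x=0 → posterior Dirichlet(16/5, 9/2, 9, 9)
obs 2: x=0 → posterior Dirichlet(21/5, 9/2, 9, 9)
obs 3: x=0 → posterior Dirichlet(26/5, 9/2, 9, 9)
obs 4: x=1 → posterior Dirichlet(26/5, 11/2, 9, 9)
obs 5: x=2 → posterior Dirichlet(26/5, 11/2, 10, 9)
obs 6: x=0 → posterior Dirichlet(31/5, 11/2, 10, 9)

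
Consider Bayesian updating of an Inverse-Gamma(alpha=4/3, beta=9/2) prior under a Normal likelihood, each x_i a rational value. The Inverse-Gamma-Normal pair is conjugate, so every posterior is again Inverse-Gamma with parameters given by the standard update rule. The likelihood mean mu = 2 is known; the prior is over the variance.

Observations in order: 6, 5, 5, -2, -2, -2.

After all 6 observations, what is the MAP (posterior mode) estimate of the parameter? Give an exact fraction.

obs 1: x=6 → posterior Inverse-Gamma(11/6, 25/2)
obs 2: x=5 → posterior Inverse-Gamma(7/3, 17)
obs 3: x=5 → posterior Inverse-Gamma(17/6, 43/2)
obs 4: x=-2 → posterior Inverse-Gamma(10/3, 59/2)
obs 5: x=-2 → posterior Inverse-Gamma(23/6, 75/2)
obs 6: x=-2 → posterior Inverse-Gamma(13/3, 91/2)

273/32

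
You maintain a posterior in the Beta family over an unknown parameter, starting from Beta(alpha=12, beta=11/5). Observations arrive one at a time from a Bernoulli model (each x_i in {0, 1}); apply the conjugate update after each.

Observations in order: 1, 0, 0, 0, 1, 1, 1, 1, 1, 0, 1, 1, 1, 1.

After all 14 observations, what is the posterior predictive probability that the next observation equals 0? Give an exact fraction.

obs 1: x=1 → posterior Beta(13, 11/5)
obs 2: x=0 → posterior Beta(13, 16/5)
obs 3: x=0 → posterior Beta(13, 21/5)
obs 4: x=0 → posterior Beta(13, 26/5)
obs 5: x=1 → posterior Beta(14, 26/5)
obs 6: x=1 → posterior Beta(15, 26/5)
obs 7: x=1 → posterior Beta(16, 26/5)
obs 8: x=1 → posterior Beta(17, 26/5)
obs 9: x=1 → posterior Beta(18, 26/5)
obs 10: x=0 → posterior Beta(18, 31/5)
obs 11: x=1 → posterior Beta(19, 31/5)
obs 12: x=1 → posterior Beta(20, 31/5)
obs 13: x=1 → posterior Beta(21, 31/5)
obs 14: x=1 → posterior Beta(22, 31/5)

31/141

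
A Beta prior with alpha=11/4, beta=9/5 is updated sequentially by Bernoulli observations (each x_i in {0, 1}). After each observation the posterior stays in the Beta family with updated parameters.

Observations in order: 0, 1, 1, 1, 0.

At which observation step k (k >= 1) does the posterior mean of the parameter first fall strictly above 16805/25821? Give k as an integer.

obs 1: x=0 → posterior Beta(11/4, 14/5)
obs 2: x=1 → posterior Beta(15/4, 14/5)
obs 3: x=1 → posterior Beta(19/4, 14/5)
obs 4: x=1 → posterior Beta(23/4, 14/5)
obs 5: x=0 → posterior Beta(23/4, 19/5)

k = 4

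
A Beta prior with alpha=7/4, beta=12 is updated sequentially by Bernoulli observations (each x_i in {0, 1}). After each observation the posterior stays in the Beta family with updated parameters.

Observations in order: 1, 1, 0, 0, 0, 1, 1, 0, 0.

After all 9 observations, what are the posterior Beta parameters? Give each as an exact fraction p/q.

obs 1: x=1 → posterior Beta(11/4, 12)
obs 2: x=1 → posterior Beta(15/4, 12)
obs 3: x=0 → posterior Beta(15/4, 13)
obs 4: x=0 → posterior Beta(15/4, 14)
obs 5: x=0 → posterior Beta(15/4, 15)
obs 6: x=1 → posterior Beta(19/4, 15)
obs 7: x=1 → posterior Beta(23/4, 15)
obs 8: x=0 → posterior Beta(23/4, 16)
obs 9: x=0 → posterior Beta(23/4, 17)

alpha=23/4, beta=17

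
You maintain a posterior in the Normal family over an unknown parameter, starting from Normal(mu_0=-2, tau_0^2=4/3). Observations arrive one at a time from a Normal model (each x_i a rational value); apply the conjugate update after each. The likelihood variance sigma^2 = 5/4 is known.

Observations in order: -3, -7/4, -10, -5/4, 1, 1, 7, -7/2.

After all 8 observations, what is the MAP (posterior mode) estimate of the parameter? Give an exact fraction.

-18/13

obs 1: x=-3 → posterior Normal(-78/31, 20/31)
obs 2: x=-7/4 → posterior Normal(-106/47, 20/47)
obs 3: x=-10 → posterior Normal(-38/9, 20/63)
obs 4: x=-5/4 → posterior Normal(-286/79, 20/79)
obs 5: x=1 → posterior Normal(-54/19, 4/19)
obs 6: x=1 → posterior Normal(-254/111, 20/111)
obs 7: x=7 → posterior Normal(-142/127, 20/127)
obs 8: x=-7/2 → posterior Normal(-18/13, 20/143)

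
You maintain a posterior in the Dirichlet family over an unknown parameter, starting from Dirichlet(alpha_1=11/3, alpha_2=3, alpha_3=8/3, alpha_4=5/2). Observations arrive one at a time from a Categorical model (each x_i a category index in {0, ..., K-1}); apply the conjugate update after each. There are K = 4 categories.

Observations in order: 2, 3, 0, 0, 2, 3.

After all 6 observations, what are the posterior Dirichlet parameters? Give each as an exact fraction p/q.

alpha_1=17/3, alpha_2=3, alpha_3=14/3, alpha_4=9/2

obs 1: x=2 → posterior Dirichlet(11/3, 3, 11/3, 5/2)
obs 2: x=3 → posterior Dirichlet(11/3, 3, 11/3, 7/2)
obs 3: x=0 → posterior Dirichlet(14/3, 3, 11/3, 7/2)
obs 4: x=0 → posterior Dirichlet(17/3, 3, 11/3, 7/2)
obs 5: x=2 → posterior Dirichlet(17/3, 3, 14/3, 7/2)
obs 6: x=3 → posterior Dirichlet(17/3, 3, 14/3, 9/2)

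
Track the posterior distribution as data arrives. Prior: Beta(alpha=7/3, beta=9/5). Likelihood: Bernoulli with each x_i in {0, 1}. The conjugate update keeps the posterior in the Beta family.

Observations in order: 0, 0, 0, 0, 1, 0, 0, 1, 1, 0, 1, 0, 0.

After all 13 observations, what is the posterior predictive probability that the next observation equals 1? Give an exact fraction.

obs 1: x=0 → posterior Beta(7/3, 14/5)
obs 2: x=0 → posterior Beta(7/3, 19/5)
obs 3: x=0 → posterior Beta(7/3, 24/5)
obs 4: x=0 → posterior Beta(7/3, 29/5)
obs 5: x=1 → posterior Beta(10/3, 29/5)
obs 6: x=0 → posterior Beta(10/3, 34/5)
obs 7: x=0 → posterior Beta(10/3, 39/5)
obs 8: x=1 → posterior Beta(13/3, 39/5)
obs 9: x=1 → posterior Beta(16/3, 39/5)
obs 10: x=0 → posterior Beta(16/3, 44/5)
obs 11: x=1 → posterior Beta(19/3, 44/5)
obs 12: x=0 → posterior Beta(19/3, 49/5)
obs 13: x=0 → posterior Beta(19/3, 54/5)

95/257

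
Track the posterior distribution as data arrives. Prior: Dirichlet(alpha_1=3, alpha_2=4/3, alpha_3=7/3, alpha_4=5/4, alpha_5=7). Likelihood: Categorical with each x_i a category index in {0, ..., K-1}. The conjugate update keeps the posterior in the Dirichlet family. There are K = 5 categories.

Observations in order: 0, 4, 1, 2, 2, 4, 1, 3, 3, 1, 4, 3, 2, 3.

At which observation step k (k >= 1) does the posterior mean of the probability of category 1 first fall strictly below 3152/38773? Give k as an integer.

obs 1: x=0 → posterior Dirichlet(4, 4/3, 7/3, 5/4, 7)
obs 2: x=4 → posterior Dirichlet(4, 4/3, 7/3, 5/4, 8)
obs 3: x=1 → posterior Dirichlet(4, 7/3, 7/3, 5/4, 8)
obs 4: x=2 → posterior Dirichlet(4, 7/3, 10/3, 5/4, 8)
obs 5: x=2 → posterior Dirichlet(4, 7/3, 13/3, 5/4, 8)
obs 6: x=4 → posterior Dirichlet(4, 7/3, 13/3, 5/4, 9)
obs 7: x=1 → posterior Dirichlet(4, 10/3, 13/3, 5/4, 9)
obs 8: x=3 → posterior Dirichlet(4, 10/3, 13/3, 9/4, 9)
obs 9: x=3 → posterior Dirichlet(4, 10/3, 13/3, 13/4, 9)
obs 10: x=1 → posterior Dirichlet(4, 13/3, 13/3, 13/4, 9)
obs 11: x=4 → posterior Dirichlet(4, 13/3, 13/3, 13/4, 10)
obs 12: x=3 → posterior Dirichlet(4, 13/3, 13/3, 17/4, 10)
obs 13: x=2 → posterior Dirichlet(4, 13/3, 16/3, 17/4, 10)
obs 14: x=3 → posterior Dirichlet(4, 13/3, 16/3, 21/4, 10)

k = 2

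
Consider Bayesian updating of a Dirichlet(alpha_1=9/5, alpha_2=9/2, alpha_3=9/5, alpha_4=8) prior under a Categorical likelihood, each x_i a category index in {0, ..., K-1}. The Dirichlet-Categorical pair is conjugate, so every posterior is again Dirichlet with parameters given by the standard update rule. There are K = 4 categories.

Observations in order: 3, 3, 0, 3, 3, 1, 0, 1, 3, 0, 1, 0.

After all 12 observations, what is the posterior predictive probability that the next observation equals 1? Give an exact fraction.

75/281

obs 1: x=3 → posterior Dirichlet(9/5, 9/2, 9/5, 9)
obs 2: x=3 → posterior Dirichlet(9/5, 9/2, 9/5, 10)
obs 3: x=0 → posterior Dirichlet(14/5, 9/2, 9/5, 10)
obs 4: x=3 → posterior Dirichlet(14/5, 9/2, 9/5, 11)
obs 5: x=3 → posterior Dirichlet(14/5, 9/2, 9/5, 12)
obs 6: x=1 → posterior Dirichlet(14/5, 11/2, 9/5, 12)
obs 7: x=0 → posterior Dirichlet(19/5, 11/2, 9/5, 12)
obs 8: x=1 → posterior Dirichlet(19/5, 13/2, 9/5, 12)
obs 9: x=3 → posterior Dirichlet(19/5, 13/2, 9/5, 13)
obs 10: x=0 → posterior Dirichlet(24/5, 13/2, 9/5, 13)
obs 11: x=1 → posterior Dirichlet(24/5, 15/2, 9/5, 13)
obs 12: x=0 → posterior Dirichlet(29/5, 15/2, 9/5, 13)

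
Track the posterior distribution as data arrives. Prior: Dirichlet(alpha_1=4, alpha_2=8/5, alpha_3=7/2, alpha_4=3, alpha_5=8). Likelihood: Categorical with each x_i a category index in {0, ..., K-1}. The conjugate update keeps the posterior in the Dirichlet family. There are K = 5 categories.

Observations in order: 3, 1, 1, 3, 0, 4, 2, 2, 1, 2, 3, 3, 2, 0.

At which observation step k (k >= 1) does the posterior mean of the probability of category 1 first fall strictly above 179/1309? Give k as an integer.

obs 1: x=3 → posterior Dirichlet(4, 8/5, 7/2, 4, 8)
obs 2: x=1 → posterior Dirichlet(4, 13/5, 7/2, 4, 8)
obs 3: x=1 → posterior Dirichlet(4, 18/5, 7/2, 4, 8)
obs 4: x=3 → posterior Dirichlet(4, 18/5, 7/2, 5, 8)
obs 5: x=0 → posterior Dirichlet(5, 18/5, 7/2, 5, 8)
obs 6: x=4 → posterior Dirichlet(5, 18/5, 7/2, 5, 9)
obs 7: x=2 → posterior Dirichlet(5, 18/5, 9/2, 5, 9)
obs 8: x=2 → posterior Dirichlet(5, 18/5, 11/2, 5, 9)
obs 9: x=1 → posterior Dirichlet(5, 23/5, 11/2, 5, 9)
obs 10: x=2 → posterior Dirichlet(5, 23/5, 13/2, 5, 9)
obs 11: x=3 → posterior Dirichlet(5, 23/5, 13/2, 6, 9)
obs 12: x=3 → posterior Dirichlet(5, 23/5, 13/2, 7, 9)
obs 13: x=2 → posterior Dirichlet(5, 23/5, 15/2, 7, 9)
obs 14: x=0 → posterior Dirichlet(6, 23/5, 15/2, 7, 9)

k = 3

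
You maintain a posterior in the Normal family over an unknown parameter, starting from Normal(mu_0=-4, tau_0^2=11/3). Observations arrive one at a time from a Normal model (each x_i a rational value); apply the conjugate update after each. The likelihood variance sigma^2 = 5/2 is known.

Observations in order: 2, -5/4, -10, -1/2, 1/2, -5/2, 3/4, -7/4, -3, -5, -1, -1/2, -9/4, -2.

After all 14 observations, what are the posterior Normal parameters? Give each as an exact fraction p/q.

mu_0=-643/323, tau_0^2=55/323

obs 1: x=2 → posterior Normal(-16/37, 55/37)
obs 2: x=-5/4 → posterior Normal(-87/118, 55/59)
obs 3: x=-10 → posterior Normal(-527/162, 55/81)
obs 4: x=-1/2 → posterior Normal(-549/206, 55/103)
obs 5: x=1/2 → posterior Normal(-527/250, 11/25)
obs 6: x=-5/2 → posterior Normal(-13/6, 55/147)
obs 7: x=3/4 → posterior Normal(-302/169, 55/169)
obs 8: x=-7/4 → posterior Normal(-681/382, 55/191)
obs 9: x=-3 → posterior Normal(-271/142, 55/213)
obs 10: x=-5 → posterior Normal(-1033/470, 11/47)
obs 11: x=-1 → posterior Normal(-1077/514, 55/257)
obs 12: x=-1/2 → posterior Normal(-1099/558, 55/279)
obs 13: x=-9/4 → posterior Normal(-599/301, 55/301)
obs 14: x=-2 → posterior Normal(-643/323, 55/323)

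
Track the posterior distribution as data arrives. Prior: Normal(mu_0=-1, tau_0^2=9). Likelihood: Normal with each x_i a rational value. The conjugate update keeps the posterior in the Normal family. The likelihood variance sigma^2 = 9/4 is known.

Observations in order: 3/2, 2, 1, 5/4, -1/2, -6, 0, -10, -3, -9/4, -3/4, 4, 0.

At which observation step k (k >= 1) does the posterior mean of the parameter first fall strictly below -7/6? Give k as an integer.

obs 1: x=3/2 → posterior Normal(1, 9/5)
obs 2: x=2 → posterior Normal(13/9, 1)
obs 3: x=1 → posterior Normal(17/13, 9/13)
obs 4: x=5/4 → posterior Normal(22/17, 9/17)
obs 5: x=-1/2 → posterior Normal(20/21, 3/7)
obs 6: x=-6 → posterior Normal(-4/25, 9/25)
obs 7: x=0 → posterior Normal(-4/29, 9/29)
obs 8: x=-10 → posterior Normal(-4/3, 3/11)
obs 9: x=-3 → posterior Normal(-56/37, 9/37)
obs 10: x=-9/4 → posterior Normal(-65/41, 9/41)
obs 11: x=-3/4 → posterior Normal(-68/45, 1/5)
obs 12: x=4 → posterior Normal(-52/49, 9/49)
obs 13: x=0 → posterior Normal(-52/53, 9/53)

k = 8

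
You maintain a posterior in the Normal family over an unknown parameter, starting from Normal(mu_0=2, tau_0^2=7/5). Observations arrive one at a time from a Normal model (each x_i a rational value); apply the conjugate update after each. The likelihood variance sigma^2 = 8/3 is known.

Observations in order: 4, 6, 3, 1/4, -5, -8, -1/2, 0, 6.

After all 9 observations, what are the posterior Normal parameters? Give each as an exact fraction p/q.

mu_0=803/916, tau_0^2=56/229

obs 1: x=4 → posterior Normal(164/61, 56/61)
obs 2: x=6 → posterior Normal(145/41, 28/41)
obs 3: x=3 → posterior Normal(353/103, 56/103)
obs 4: x=1/4 → posterior Normal(1433/496, 14/31)
obs 5: x=-5 → posterior Normal(1013/580, 56/145)
obs 6: x=-8 → posterior Normal(341/664, 28/83)
obs 7: x=-1/2 → posterior Normal(299/748, 56/187)
obs 8: x=0 → posterior Normal(23/64, 7/26)
obs 9: x=6 → posterior Normal(803/916, 56/229)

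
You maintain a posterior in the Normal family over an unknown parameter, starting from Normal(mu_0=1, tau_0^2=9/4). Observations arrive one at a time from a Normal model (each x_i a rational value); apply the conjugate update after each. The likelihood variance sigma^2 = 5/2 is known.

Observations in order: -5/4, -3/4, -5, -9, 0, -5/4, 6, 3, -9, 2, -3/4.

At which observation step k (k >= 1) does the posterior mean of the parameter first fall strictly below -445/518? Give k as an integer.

k = 3

obs 1: x=-5/4 → posterior Normal(-5/76, 45/38)
obs 2: x=-3/4 → posterior Normal(-2/7, 45/56)
obs 3: x=-5 → posterior Normal(-53/37, 45/74)
obs 4: x=-9 → posterior Normal(-67/23, 45/92)
obs 5: x=0 → posterior Normal(-134/55, 9/22)
obs 6: x=-5/4 → posterior Normal(-581/256, 45/128)
obs 7: x=6 → posterior Normal(-5/4, 45/146)
obs 8: x=3 → posterior Normal(-257/328, 45/164)
obs 9: x=-9 → posterior Normal(-83/52, 45/182)
obs 10: x=2 → posterior Normal(-509/400, 9/40)
obs 11: x=-3/4 → posterior Normal(-134/109, 45/218)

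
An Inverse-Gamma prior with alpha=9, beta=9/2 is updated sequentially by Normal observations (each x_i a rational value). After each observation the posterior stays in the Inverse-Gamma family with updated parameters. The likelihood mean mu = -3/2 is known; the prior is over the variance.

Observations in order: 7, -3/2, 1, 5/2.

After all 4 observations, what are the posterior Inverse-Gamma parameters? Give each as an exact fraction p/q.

alpha=11, beta=207/4

obs 1: x=7 → posterior Inverse-Gamma(19/2, 325/8)
obs 2: x=-3/2 → posterior Inverse-Gamma(10, 325/8)
obs 3: x=1 → posterior Inverse-Gamma(21/2, 175/4)
obs 4: x=5/2 → posterior Inverse-Gamma(11, 207/4)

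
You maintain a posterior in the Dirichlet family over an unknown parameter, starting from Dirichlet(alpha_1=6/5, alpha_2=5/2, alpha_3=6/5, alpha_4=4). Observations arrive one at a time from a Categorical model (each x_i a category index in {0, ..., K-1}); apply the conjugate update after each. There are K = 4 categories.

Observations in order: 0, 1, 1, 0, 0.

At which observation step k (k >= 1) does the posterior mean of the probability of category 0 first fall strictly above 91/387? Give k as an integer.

obs 1: x=0 → posterior Dirichlet(11/5, 5/2, 6/5, 4)
obs 2: x=1 → posterior Dirichlet(11/5, 7/2, 6/5, 4)
obs 3: x=1 → posterior Dirichlet(11/5, 9/2, 6/5, 4)
obs 4: x=0 → posterior Dirichlet(16/5, 9/2, 6/5, 4)
obs 5: x=0 → posterior Dirichlet(21/5, 9/2, 6/5, 4)

k = 4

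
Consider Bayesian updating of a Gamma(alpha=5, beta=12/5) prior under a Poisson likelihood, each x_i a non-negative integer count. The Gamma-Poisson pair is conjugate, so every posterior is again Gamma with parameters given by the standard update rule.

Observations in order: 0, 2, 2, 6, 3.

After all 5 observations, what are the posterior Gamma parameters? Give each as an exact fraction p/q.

obs 1: x=0 → posterior Gamma(5, 17/5)
obs 2: x=2 → posterior Gamma(7, 22/5)
obs 3: x=2 → posterior Gamma(9, 27/5)
obs 4: x=6 → posterior Gamma(15, 32/5)
obs 5: x=3 → posterior Gamma(18, 37/5)

alpha=18, beta=37/5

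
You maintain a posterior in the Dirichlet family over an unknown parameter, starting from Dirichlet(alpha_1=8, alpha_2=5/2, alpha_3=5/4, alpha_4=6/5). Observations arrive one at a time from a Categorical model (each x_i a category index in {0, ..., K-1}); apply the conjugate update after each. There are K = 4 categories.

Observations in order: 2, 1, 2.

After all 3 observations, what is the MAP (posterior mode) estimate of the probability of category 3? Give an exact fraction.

4/239

obs 1: x=2 → posterior Dirichlet(8, 5/2, 9/4, 6/5)
obs 2: x=1 → posterior Dirichlet(8, 7/2, 9/4, 6/5)
obs 3: x=2 → posterior Dirichlet(8, 7/2, 13/4, 6/5)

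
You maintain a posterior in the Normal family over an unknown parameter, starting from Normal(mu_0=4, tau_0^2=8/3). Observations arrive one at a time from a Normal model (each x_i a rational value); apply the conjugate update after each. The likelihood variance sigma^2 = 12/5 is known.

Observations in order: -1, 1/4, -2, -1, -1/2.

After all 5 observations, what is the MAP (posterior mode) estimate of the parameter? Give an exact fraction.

-13/118

obs 1: x=-1 → posterior Normal(26/19, 24/19)
obs 2: x=1/4 → posterior Normal(57/58, 24/29)
obs 3: x=-2 → posterior Normal(17/78, 8/13)
obs 4: x=-1 → posterior Normal(-3/98, 24/49)
obs 5: x=-1/2 → posterior Normal(-13/118, 24/59)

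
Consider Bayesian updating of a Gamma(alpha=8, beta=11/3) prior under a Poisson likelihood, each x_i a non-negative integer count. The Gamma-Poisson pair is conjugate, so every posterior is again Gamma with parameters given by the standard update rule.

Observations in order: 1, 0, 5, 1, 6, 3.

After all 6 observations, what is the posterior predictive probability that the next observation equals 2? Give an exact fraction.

84499808049944813712251519646385284675/340282366920938463463374607431768211456

obs 1: x=1 → posterior Gamma(9, 14/3)
obs 2: x=0 → posterior Gamma(9, 17/3)
obs 3: x=5 → posterior Gamma(14, 20/3)
obs 4: x=1 → posterior Gamma(15, 23/3)
obs 5: x=6 → posterior Gamma(21, 26/3)
obs 6: x=3 → posterior Gamma(24, 29/3)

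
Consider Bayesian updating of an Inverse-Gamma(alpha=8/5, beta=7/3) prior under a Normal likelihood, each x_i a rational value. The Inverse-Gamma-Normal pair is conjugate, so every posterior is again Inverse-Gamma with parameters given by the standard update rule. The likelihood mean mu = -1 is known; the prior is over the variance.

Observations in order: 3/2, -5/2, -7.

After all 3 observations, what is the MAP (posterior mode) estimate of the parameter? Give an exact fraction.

obs 1: x=3/2 → posterior Inverse-Gamma(21/10, 131/24)
obs 2: x=-5/2 → posterior Inverse-Gamma(13/5, 79/12)
obs 3: x=-7 → posterior Inverse-Gamma(31/10, 295/12)

1475/246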